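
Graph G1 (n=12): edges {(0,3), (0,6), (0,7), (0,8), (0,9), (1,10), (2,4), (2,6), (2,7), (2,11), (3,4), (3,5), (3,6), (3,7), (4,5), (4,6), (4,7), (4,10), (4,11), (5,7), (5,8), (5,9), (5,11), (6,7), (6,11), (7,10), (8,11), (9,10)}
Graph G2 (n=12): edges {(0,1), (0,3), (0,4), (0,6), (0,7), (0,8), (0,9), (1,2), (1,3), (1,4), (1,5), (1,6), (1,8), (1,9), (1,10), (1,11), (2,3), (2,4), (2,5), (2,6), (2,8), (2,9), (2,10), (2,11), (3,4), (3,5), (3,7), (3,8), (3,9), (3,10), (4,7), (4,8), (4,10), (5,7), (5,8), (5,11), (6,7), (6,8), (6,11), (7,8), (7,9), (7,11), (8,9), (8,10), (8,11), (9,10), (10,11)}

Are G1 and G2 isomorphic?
No, not isomorphic

The graphs are NOT isomorphic.

Counting triangles (3-cliques): G1 has 19, G2 has 78.
Triangle count is an isomorphism invariant, so differing triangle counts rule out isomorphism.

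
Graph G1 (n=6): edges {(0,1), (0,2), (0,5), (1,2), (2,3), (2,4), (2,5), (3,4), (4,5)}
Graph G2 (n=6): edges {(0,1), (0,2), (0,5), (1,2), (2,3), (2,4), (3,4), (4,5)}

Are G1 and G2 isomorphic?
No, not isomorphic

The graphs are NOT isomorphic.

Counting edges: G1 has 9 edge(s); G2 has 8 edge(s).
Edge count is an isomorphism invariant (a bijection on vertices induces a bijection on edges), so differing edge counts rule out isomorphism.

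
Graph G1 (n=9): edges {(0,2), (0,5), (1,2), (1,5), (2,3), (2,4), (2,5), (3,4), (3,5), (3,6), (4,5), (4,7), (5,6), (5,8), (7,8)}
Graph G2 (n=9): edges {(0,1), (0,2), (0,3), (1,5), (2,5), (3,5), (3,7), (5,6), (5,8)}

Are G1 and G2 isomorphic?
No, not isomorphic

The graphs are NOT isomorphic.

Connected components of G1: 1 component(s) with vertex sets [[0, 1, 2, 3, 4, 5, 6, 7, 8]], sizes [9].
Connected components of G2: 2 component(s) with vertex sets [[4], [0, 1, 2, 3, 5, 6, 7, 8]], sizes [1, 8].
The number of connected components (and the multiset of component sizes) is an isomorphism invariant — an isomorphism maps each component of G1 bijectively onto a component of G2. Since G1 has 1 component(s) and G2 has 2, they cannot be isomorphic.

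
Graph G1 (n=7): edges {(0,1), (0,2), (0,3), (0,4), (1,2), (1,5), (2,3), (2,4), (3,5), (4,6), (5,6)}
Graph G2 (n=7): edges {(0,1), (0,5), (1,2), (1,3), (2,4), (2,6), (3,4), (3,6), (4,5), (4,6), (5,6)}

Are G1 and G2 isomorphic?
Yes, isomorphic

The graphs are isomorphic.
One valid mapping φ: V(G1) → V(G2): 0→4, 1→3, 2→6, 3→2, 4→5, 5→1, 6→0

Verify φ preserves adjacency — for each edge of G1, its image is an edge of G2:
  (0,1) → (φ(0),φ(1)) = (3,4) ∈ E(G2) ✓
  (0,2) → (φ(0),φ(2)) = (4,6) ∈ E(G2) ✓
  (0,3) → (φ(0),φ(3)) = (2,4) ∈ E(G2) ✓
  (0,4) → (φ(0),φ(4)) = (4,5) ∈ E(G2) ✓
  (1,2) → (φ(1),φ(2)) = (3,6) ∈ E(G2) ✓
  (1,5) → (φ(1),φ(5)) = (1,3) ∈ E(G2) ✓
  (2,3) → (φ(2),φ(3)) = (2,6) ∈ E(G2) ✓
  (2,4) → (φ(2),φ(4)) = (5,6) ∈ E(G2) ✓
  (3,5) → (φ(3),φ(5)) = (1,2) ∈ E(G2) ✓
  (4,6) → (φ(4),φ(6)) = (0,5) ∈ E(G2) ✓
  (5,6) → (φ(5),φ(6)) = (0,1) ∈ E(G2) ✓
All 11 edges of G1 map to edges of G2, and |E(G1)| = |E(G2)| = 11, so φ is a bijection on edges as well as vertices. Hence G1 ≅ G2.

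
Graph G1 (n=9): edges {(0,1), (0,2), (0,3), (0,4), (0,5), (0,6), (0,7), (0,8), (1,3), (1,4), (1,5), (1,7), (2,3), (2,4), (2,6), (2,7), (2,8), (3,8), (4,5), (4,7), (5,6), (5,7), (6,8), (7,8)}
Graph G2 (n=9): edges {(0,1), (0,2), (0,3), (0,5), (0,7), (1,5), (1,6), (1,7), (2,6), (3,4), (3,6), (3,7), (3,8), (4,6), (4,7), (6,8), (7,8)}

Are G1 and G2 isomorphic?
No, not isomorphic

The graphs are NOT isomorphic.

Degrees in G1: deg(0)=8, deg(1)=5, deg(2)=6, deg(3)=4, deg(4)=5, deg(5)=5, deg(6)=4, deg(7)=6, deg(8)=5.
Sorted degree sequence of G1: [8, 6, 6, 5, 5, 5, 5, 4, 4].
Degrees in G2: deg(0)=5, deg(1)=4, deg(2)=2, deg(3)=5, deg(4)=3, deg(5)=2, deg(6)=5, deg(7)=5, deg(8)=3.
Sorted degree sequence of G2: [5, 5, 5, 5, 4, 3, 3, 2, 2].
The (sorted) degree sequence is an isomorphism invariant, so since G1 and G2 have different degree sequences they cannot be isomorphic.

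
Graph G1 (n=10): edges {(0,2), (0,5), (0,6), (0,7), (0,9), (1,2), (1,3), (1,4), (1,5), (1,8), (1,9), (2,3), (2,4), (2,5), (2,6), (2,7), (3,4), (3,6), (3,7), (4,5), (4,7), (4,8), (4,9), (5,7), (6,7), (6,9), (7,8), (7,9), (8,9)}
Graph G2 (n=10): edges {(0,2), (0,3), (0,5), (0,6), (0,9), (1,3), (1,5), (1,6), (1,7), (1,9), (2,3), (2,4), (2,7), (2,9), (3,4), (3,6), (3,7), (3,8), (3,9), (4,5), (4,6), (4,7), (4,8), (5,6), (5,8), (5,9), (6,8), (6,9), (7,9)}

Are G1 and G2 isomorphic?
Yes, isomorphic

The graphs are isomorphic.
One valid mapping φ: V(G1) → V(G2): 0→2, 1→5, 2→9, 3→1, 4→6, 5→0, 6→7, 7→3, 8→8, 9→4

Verify φ preserves adjacency — for each edge of G1, its image is an edge of G2:
  (0,2) → (φ(0),φ(2)) = (2,9) ∈ E(G2) ✓
  (0,5) → (φ(0),φ(5)) = (0,2) ∈ E(G2) ✓
  (0,6) → (φ(0),φ(6)) = (2,7) ∈ E(G2) ✓
  (0,7) → (φ(0),φ(7)) = (2,3) ∈ E(G2) ✓
  (0,9) → (φ(0),φ(9)) = (2,4) ∈ E(G2) ✓
  (1,2) → (φ(1),φ(2)) = (5,9) ∈ E(G2) ✓
  (1,3) → (φ(1),φ(3)) = (1,5) ∈ E(G2) ✓
  (1,4) → (φ(1),φ(4)) = (5,6) ∈ E(G2) ✓
  (1,5) → (φ(1),φ(5)) = (0,5) ∈ E(G2) ✓
  (1,8) → (φ(1),φ(8)) = (5,8) ∈ E(G2) ✓
  (1,9) → (φ(1),φ(9)) = (4,5) ∈ E(G2) ✓
  (2,3) → (φ(2),φ(3)) = (1,9) ∈ E(G2) ✓
  (2,4) → (φ(2),φ(4)) = (6,9) ∈ E(G2) ✓
  (2,5) → (φ(2),φ(5)) = (0,9) ∈ E(G2) ✓
  (2,6) → (φ(2),φ(6)) = (7,9) ∈ E(G2) ✓
  (2,7) → (φ(2),φ(7)) = (3,9) ∈ E(G2) ✓
  (3,4) → (φ(3),φ(4)) = (1,6) ∈ E(G2) ✓
  (3,6) → (φ(3),φ(6)) = (1,7) ∈ E(G2) ✓
  (3,7) → (φ(3),φ(7)) = (1,3) ∈ E(G2) ✓
  (4,5) → (φ(4),φ(5)) = (0,6) ∈ E(G2) ✓
  (4,7) → (φ(4),φ(7)) = (3,6) ∈ E(G2) ✓
  (4,8) → (φ(4),φ(8)) = (6,8) ∈ E(G2) ✓
  (4,9) → (φ(4),φ(9)) = (4,6) ∈ E(G2) ✓
  (5,7) → (φ(5),φ(7)) = (0,3) ∈ E(G2) ✓
  (6,7) → (φ(6),φ(7)) = (3,7) ∈ E(G2) ✓
  (6,9) → (φ(6),φ(9)) = (4,7) ∈ E(G2) ✓
  (7,8) → (φ(7),φ(8)) = (3,8) ∈ E(G2) ✓
  (7,9) → (φ(7),φ(9)) = (3,4) ∈ E(G2) ✓
  (8,9) → (φ(8),φ(9)) = (4,8) ∈ E(G2) ✓
All 29 edges of G1 map to edges of G2, and |E(G1)| = |E(G2)| = 29, so φ is a bijection on edges as well as vertices. Hence G1 ≅ G2.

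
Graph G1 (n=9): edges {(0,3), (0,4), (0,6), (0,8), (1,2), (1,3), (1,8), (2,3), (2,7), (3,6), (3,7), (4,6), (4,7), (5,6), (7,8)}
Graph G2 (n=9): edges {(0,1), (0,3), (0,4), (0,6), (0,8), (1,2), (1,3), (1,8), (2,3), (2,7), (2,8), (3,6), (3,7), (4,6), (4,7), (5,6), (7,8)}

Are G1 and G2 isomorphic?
No, not isomorphic

The graphs are NOT isomorphic.

Counting edges: G1 has 15 edge(s); G2 has 17 edge(s).
Edge count is an isomorphism invariant (a bijection on vertices induces a bijection on edges), so differing edge counts rule out isomorphism.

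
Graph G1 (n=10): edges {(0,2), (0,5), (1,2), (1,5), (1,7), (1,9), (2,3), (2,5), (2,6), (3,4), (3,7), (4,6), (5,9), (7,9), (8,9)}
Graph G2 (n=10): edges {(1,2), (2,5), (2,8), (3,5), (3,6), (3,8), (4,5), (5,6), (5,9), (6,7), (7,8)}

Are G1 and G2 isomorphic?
No, not isomorphic

The graphs are NOT isomorphic.

Connected components of G1: 1 component(s) with vertex sets [[0, 1, 2, 3, 4, 5, 6, 7, 8, 9]], sizes [10].
Connected components of G2: 2 component(s) with vertex sets [[0], [1, 2, 3, 4, 5, 6, 7, 8, 9]], sizes [1, 9].
The number of connected components (and the multiset of component sizes) is an isomorphism invariant — an isomorphism maps each component of G1 bijectively onto a component of G2. Since G1 has 1 component(s) and G2 has 2, they cannot be isomorphic.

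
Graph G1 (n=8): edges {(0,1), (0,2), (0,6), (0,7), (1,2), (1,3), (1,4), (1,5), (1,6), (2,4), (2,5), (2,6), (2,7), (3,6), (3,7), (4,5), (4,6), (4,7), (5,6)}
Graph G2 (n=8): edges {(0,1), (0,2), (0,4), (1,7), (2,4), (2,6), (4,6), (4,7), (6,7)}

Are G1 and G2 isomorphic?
No, not isomorphic

The graphs are NOT isomorphic.

Connected components of G1: 1 component(s) with vertex sets [[0, 1, 2, 3, 4, 5, 6, 7]], sizes [8].
Connected components of G2: 3 component(s) with vertex sets [[3], [5], [0, 1, 2, 4, 6, 7]], sizes [1, 1, 6].
The number of connected components (and the multiset of component sizes) is an isomorphism invariant — an isomorphism maps each component of G1 bijectively onto a component of G2. Since G1 has 1 component(s) and G2 has 3, they cannot be isomorphic.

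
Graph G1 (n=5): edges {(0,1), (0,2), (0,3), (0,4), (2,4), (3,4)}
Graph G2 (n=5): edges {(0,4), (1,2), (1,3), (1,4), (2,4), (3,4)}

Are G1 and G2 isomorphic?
Yes, isomorphic

The graphs are isomorphic.
One valid mapping φ: V(G1) → V(G2): 0→4, 1→0, 2→2, 3→3, 4→1

Verify φ preserves adjacency — for each edge of G1, its image is an edge of G2:
  (0,1) → (φ(0),φ(1)) = (0,4) ∈ E(G2) ✓
  (0,2) → (φ(0),φ(2)) = (2,4) ∈ E(G2) ✓
  (0,3) → (φ(0),φ(3)) = (3,4) ∈ E(G2) ✓
  (0,4) → (φ(0),φ(4)) = (1,4) ∈ E(G2) ✓
  (2,4) → (φ(2),φ(4)) = (1,2) ∈ E(G2) ✓
  (3,4) → (φ(3),φ(4)) = (1,3) ∈ E(G2) ✓
All 6 edges of G1 map to edges of G2, and |E(G1)| = |E(G2)| = 6, so φ is a bijection on edges as well as vertices. Hence G1 ≅ G2.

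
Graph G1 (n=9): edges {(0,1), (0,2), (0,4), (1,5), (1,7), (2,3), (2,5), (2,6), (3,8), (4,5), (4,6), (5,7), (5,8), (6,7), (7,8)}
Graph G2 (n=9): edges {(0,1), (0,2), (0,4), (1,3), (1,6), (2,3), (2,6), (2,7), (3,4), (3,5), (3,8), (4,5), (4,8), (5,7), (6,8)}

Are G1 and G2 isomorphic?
Yes, isomorphic

The graphs are isomorphic.
One valid mapping φ: V(G1) → V(G2): 0→6, 1→8, 2→2, 3→7, 4→1, 5→3, 6→0, 7→4, 8→5

Verify φ preserves adjacency — for each edge of G1, its image is an edge of G2:
  (0,1) → (φ(0),φ(1)) = (6,8) ∈ E(G2) ✓
  (0,2) → (φ(0),φ(2)) = (2,6) ∈ E(G2) ✓
  (0,4) → (φ(0),φ(4)) = (1,6) ∈ E(G2) ✓
  (1,5) → (φ(1),φ(5)) = (3,8) ∈ E(G2) ✓
  (1,7) → (φ(1),φ(7)) = (4,8) ∈ E(G2) ✓
  (2,3) → (φ(2),φ(3)) = (2,7) ∈ E(G2) ✓
  (2,5) → (φ(2),φ(5)) = (2,3) ∈ E(G2) ✓
  (2,6) → (φ(2),φ(6)) = (0,2) ∈ E(G2) ✓
  (3,8) → (φ(3),φ(8)) = (5,7) ∈ E(G2) ✓
  (4,5) → (φ(4),φ(5)) = (1,3) ∈ E(G2) ✓
  (4,6) → (φ(4),φ(6)) = (0,1) ∈ E(G2) ✓
  (5,7) → (φ(5),φ(7)) = (3,4) ∈ E(G2) ✓
  (5,8) → (φ(5),φ(8)) = (3,5) ∈ E(G2) ✓
  (6,7) → (φ(6),φ(7)) = (0,4) ∈ E(G2) ✓
  (7,8) → (φ(7),φ(8)) = (4,5) ∈ E(G2) ✓
All 15 edges of G1 map to edges of G2, and |E(G1)| = |E(G2)| = 15, so φ is a bijection on edges as well as vertices. Hence G1 ≅ G2.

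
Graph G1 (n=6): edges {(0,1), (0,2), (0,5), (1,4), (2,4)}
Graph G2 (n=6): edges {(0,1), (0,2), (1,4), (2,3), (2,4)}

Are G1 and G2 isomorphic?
Yes, isomorphic

The graphs are isomorphic.
One valid mapping φ: V(G1) → V(G2): 0→2, 1→4, 2→0, 3→5, 4→1, 5→3

Verify φ preserves adjacency — for each edge of G1, its image is an edge of G2:
  (0,1) → (φ(0),φ(1)) = (2,4) ∈ E(G2) ✓
  (0,2) → (φ(0),φ(2)) = (0,2) ∈ E(G2) ✓
  (0,5) → (φ(0),φ(5)) = (2,3) ∈ E(G2) ✓
  (1,4) → (φ(1),φ(4)) = (1,4) ∈ E(G2) ✓
  (2,4) → (φ(2),φ(4)) = (0,1) ∈ E(G2) ✓
All 5 edges of G1 map to edges of G2, and |E(G1)| = |E(G2)| = 5, so φ is a bijection on edges as well as vertices. Hence G1 ≅ G2.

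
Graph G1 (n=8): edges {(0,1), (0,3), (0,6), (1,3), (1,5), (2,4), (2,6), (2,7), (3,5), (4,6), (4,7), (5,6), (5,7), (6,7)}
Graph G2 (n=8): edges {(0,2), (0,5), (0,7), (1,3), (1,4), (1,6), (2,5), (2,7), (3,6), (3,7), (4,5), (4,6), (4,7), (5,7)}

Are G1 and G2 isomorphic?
Yes, isomorphic

The graphs are isomorphic.
One valid mapping φ: V(G1) → V(G2): 0→3, 1→1, 2→0, 3→6, 4→2, 5→4, 6→7, 7→5

Verify φ preserves adjacency — for each edge of G1, its image is an edge of G2:
  (0,1) → (φ(0),φ(1)) = (1,3) ∈ E(G2) ✓
  (0,3) → (φ(0),φ(3)) = (3,6) ∈ E(G2) ✓
  (0,6) → (φ(0),φ(6)) = (3,7) ∈ E(G2) ✓
  (1,3) → (φ(1),φ(3)) = (1,6) ∈ E(G2) ✓
  (1,5) → (φ(1),φ(5)) = (1,4) ∈ E(G2) ✓
  (2,4) → (φ(2),φ(4)) = (0,2) ∈ E(G2) ✓
  (2,6) → (φ(2),φ(6)) = (0,7) ∈ E(G2) ✓
  (2,7) → (φ(2),φ(7)) = (0,5) ∈ E(G2) ✓
  (3,5) → (φ(3),φ(5)) = (4,6) ∈ E(G2) ✓
  (4,6) → (φ(4),φ(6)) = (2,7) ∈ E(G2) ✓
  (4,7) → (φ(4),φ(7)) = (2,5) ∈ E(G2) ✓
  (5,6) → (φ(5),φ(6)) = (4,7) ∈ E(G2) ✓
  (5,7) → (φ(5),φ(7)) = (4,5) ∈ E(G2) ✓
  (6,7) → (φ(6),φ(7)) = (5,7) ∈ E(G2) ✓
All 14 edges of G1 map to edges of G2, and |E(G1)| = |E(G2)| = 14, so φ is a bijection on edges as well as vertices. Hence G1 ≅ G2.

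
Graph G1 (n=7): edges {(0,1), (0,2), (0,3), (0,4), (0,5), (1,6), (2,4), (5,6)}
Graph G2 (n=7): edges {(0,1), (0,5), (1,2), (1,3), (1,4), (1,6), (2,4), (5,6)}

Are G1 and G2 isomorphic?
Yes, isomorphic

The graphs are isomorphic.
One valid mapping φ: V(G1) → V(G2): 0→1, 1→0, 2→4, 3→3, 4→2, 5→6, 6→5

Verify φ preserves adjacency — for each edge of G1, its image is an edge of G2:
  (0,1) → (φ(0),φ(1)) = (0,1) ∈ E(G2) ✓
  (0,2) → (φ(0),φ(2)) = (1,4) ∈ E(G2) ✓
  (0,3) → (φ(0),φ(3)) = (1,3) ∈ E(G2) ✓
  (0,4) → (φ(0),φ(4)) = (1,2) ∈ E(G2) ✓
  (0,5) → (φ(0),φ(5)) = (1,6) ∈ E(G2) ✓
  (1,6) → (φ(1),φ(6)) = (0,5) ∈ E(G2) ✓
  (2,4) → (φ(2),φ(4)) = (2,4) ∈ E(G2) ✓
  (5,6) → (φ(5),φ(6)) = (5,6) ∈ E(G2) ✓
All 8 edges of G1 map to edges of G2, and |E(G1)| = |E(G2)| = 8, so φ is a bijection on edges as well as vertices. Hence G1 ≅ G2.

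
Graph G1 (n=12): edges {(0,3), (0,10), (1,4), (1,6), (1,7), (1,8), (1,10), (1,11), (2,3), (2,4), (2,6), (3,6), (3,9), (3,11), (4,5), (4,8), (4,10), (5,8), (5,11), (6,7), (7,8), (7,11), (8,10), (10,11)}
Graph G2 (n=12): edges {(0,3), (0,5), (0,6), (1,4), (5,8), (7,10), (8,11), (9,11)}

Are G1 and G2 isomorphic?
No, not isomorphic

The graphs are NOT isomorphic.

Connected components of G1: 1 component(s) with vertex sets [[0, 1, 2, 3, 4, 5, 6, 7, 8, 9, 10, 11]], sizes [12].
Connected components of G2: 4 component(s) with vertex sets [[2], [1, 4], [7, 10], [0, 3, 5, 6, 8, 9, 11]], sizes [1, 2, 2, 7].
The number of connected components (and the multiset of component sizes) is an isomorphism invariant — an isomorphism maps each component of G1 bijectively onto a component of G2. Since G1 has 1 component(s) and G2 has 4, they cannot be isomorphic.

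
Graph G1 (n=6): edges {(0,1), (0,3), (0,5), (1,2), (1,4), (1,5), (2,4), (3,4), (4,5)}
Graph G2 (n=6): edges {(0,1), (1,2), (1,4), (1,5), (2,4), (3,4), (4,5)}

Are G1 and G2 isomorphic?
No, not isomorphic

The graphs are NOT isomorphic.

Counting edges: G1 has 9 edge(s); G2 has 7 edge(s).
Edge count is an isomorphism invariant (a bijection on vertices induces a bijection on edges), so differing edge counts rule out isomorphism.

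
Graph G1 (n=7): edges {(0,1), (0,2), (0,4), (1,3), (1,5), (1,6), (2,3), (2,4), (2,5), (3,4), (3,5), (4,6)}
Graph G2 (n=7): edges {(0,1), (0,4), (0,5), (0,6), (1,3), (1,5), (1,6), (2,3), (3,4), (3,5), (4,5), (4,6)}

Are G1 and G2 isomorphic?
No, not isomorphic

The graphs are NOT isomorphic.

Counting triangles (3-cliques): G1 has 4, G2 has 6.
Triangle count is an isomorphism invariant, so differing triangle counts rule out isomorphism.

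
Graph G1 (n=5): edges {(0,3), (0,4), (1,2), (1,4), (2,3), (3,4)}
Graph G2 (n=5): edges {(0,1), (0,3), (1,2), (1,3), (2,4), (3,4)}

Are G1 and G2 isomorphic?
Yes, isomorphic

The graphs are isomorphic.
One valid mapping φ: V(G1) → V(G2): 0→0, 1→2, 2→4, 3→3, 4→1

Verify φ preserves adjacency — for each edge of G1, its image is an edge of G2:
  (0,3) → (φ(0),φ(3)) = (0,3) ∈ E(G2) ✓
  (0,4) → (φ(0),φ(4)) = (0,1) ∈ E(G2) ✓
  (1,2) → (φ(1),φ(2)) = (2,4) ∈ E(G2) ✓
  (1,4) → (φ(1),φ(4)) = (1,2) ∈ E(G2) ✓
  (2,3) → (φ(2),φ(3)) = (3,4) ∈ E(G2) ✓
  (3,4) → (φ(3),φ(4)) = (1,3) ∈ E(G2) ✓
All 6 edges of G1 map to edges of G2, and |E(G1)| = |E(G2)| = 6, so φ is a bijection on edges as well as vertices. Hence G1 ≅ G2.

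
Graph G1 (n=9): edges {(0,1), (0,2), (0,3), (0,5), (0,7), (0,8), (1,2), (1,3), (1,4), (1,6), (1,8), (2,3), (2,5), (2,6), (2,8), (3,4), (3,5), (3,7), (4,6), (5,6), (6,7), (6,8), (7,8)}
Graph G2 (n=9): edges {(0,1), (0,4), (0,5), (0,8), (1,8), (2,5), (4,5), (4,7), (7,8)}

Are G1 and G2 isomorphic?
No, not isomorphic

The graphs are NOT isomorphic.

Connected components of G1: 1 component(s) with vertex sets [[0, 1, 2, 3, 4, 5, 6, 7, 8]], sizes [9].
Connected components of G2: 3 component(s) with vertex sets [[3], [6], [0, 1, 2, 4, 5, 7, 8]], sizes [1, 1, 7].
The number of connected components (and the multiset of component sizes) is an isomorphism invariant — an isomorphism maps each component of G1 bijectively onto a component of G2. Since G1 has 1 component(s) and G2 has 3, they cannot be isomorphic.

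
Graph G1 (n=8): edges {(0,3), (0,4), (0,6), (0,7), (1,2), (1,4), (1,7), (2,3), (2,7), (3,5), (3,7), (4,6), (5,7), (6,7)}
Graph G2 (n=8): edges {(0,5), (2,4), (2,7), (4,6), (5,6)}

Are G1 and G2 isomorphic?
No, not isomorphic

The graphs are NOT isomorphic.

Connected components of G1: 1 component(s) with vertex sets [[0, 1, 2, 3, 4, 5, 6, 7]], sizes [8].
Connected components of G2: 3 component(s) with vertex sets [[1], [3], [0, 2, 4, 5, 6, 7]], sizes [1, 1, 6].
The number of connected components (and the multiset of component sizes) is an isomorphism invariant — an isomorphism maps each component of G1 bijectively onto a component of G2. Since G1 has 1 component(s) and G2 has 3, they cannot be isomorphic.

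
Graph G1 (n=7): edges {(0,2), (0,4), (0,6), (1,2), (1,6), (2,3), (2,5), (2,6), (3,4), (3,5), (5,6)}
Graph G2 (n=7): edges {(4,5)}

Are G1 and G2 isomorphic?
No, not isomorphic

The graphs are NOT isomorphic.

Connected components of G1: 1 component(s) with vertex sets [[0, 1, 2, 3, 4, 5, 6]], sizes [7].
Connected components of G2: 6 component(s) with vertex sets [[0], [1], [2], [3], [6], [4, 5]], sizes [1, 1, 1, 1, 1, 2].
The number of connected components (and the multiset of component sizes) is an isomorphism invariant — an isomorphism maps each component of G1 bijectively onto a component of G2. Since G1 has 1 component(s) and G2 has 6, they cannot be isomorphic.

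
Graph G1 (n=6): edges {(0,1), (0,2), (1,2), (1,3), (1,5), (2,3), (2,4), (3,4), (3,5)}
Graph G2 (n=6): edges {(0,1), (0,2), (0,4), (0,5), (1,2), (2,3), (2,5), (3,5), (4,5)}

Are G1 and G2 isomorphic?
Yes, isomorphic

The graphs are isomorphic.
One valid mapping φ: V(G1) → V(G2): 0→1, 1→2, 2→0, 3→5, 4→4, 5→3

Verify φ preserves adjacency — for each edge of G1, its image is an edge of G2:
  (0,1) → (φ(0),φ(1)) = (1,2) ∈ E(G2) ✓
  (0,2) → (φ(0),φ(2)) = (0,1) ∈ E(G2) ✓
  (1,2) → (φ(1),φ(2)) = (0,2) ∈ E(G2) ✓
  (1,3) → (φ(1),φ(3)) = (2,5) ∈ E(G2) ✓
  (1,5) → (φ(1),φ(5)) = (2,3) ∈ E(G2) ✓
  (2,3) → (φ(2),φ(3)) = (0,5) ∈ E(G2) ✓
  (2,4) → (φ(2),φ(4)) = (0,4) ∈ E(G2) ✓
  (3,4) → (φ(3),φ(4)) = (4,5) ∈ E(G2) ✓
  (3,5) → (φ(3),φ(5)) = (3,5) ∈ E(G2) ✓
All 9 edges of G1 map to edges of G2, and |E(G1)| = |E(G2)| = 9, so φ is a bijection on edges as well as vertices. Hence G1 ≅ G2.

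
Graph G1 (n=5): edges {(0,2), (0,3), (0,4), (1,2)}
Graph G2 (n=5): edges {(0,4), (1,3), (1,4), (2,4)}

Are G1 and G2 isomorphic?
Yes, isomorphic

The graphs are isomorphic.
One valid mapping φ: V(G1) → V(G2): 0→4, 1→3, 2→1, 3→0, 4→2

Verify φ preserves adjacency — for each edge of G1, its image is an edge of G2:
  (0,2) → (φ(0),φ(2)) = (1,4) ∈ E(G2) ✓
  (0,3) → (φ(0),φ(3)) = (0,4) ∈ E(G2) ✓
  (0,4) → (φ(0),φ(4)) = (2,4) ∈ E(G2) ✓
  (1,2) → (φ(1),φ(2)) = (1,3) ∈ E(G2) ✓
All 4 edges of G1 map to edges of G2, and |E(G1)| = |E(G2)| = 4, so φ is a bijection on edges as well as vertices. Hence G1 ≅ G2.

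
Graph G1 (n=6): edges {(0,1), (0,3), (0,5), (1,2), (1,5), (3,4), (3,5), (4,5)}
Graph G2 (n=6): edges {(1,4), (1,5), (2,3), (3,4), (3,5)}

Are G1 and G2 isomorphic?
No, not isomorphic

The graphs are NOT isomorphic.

Connected components of G1: 1 component(s) with vertex sets [[0, 1, 2, 3, 4, 5]], sizes [6].
Connected components of G2: 2 component(s) with vertex sets [[0], [1, 2, 3, 4, 5]], sizes [1, 5].
The number of connected components (and the multiset of component sizes) is an isomorphism invariant — an isomorphism maps each component of G1 bijectively onto a component of G2. Since G1 has 1 component(s) and G2 has 2, they cannot be isomorphic.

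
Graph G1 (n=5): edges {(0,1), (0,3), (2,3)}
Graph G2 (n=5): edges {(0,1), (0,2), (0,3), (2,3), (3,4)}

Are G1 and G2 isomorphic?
No, not isomorphic

The graphs are NOT isomorphic.

Connected components of G1: 2 component(s) with vertex sets [[4], [0, 1, 2, 3]], sizes [1, 4].
Connected components of G2: 1 component(s) with vertex sets [[0, 1, 2, 3, 4]], sizes [5].
The number of connected components (and the multiset of component sizes) is an isomorphism invariant — an isomorphism maps each component of G1 bijectively onto a component of G2. Since G1 has 2 component(s) and G2 has 1, they cannot be isomorphic.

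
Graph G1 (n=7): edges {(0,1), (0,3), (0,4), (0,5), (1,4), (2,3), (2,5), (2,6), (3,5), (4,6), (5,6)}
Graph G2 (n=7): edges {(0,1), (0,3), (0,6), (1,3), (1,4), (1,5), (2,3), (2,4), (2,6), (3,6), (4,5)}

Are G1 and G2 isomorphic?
Yes, isomorphic

The graphs are isomorphic.
One valid mapping φ: V(G1) → V(G2): 0→1, 1→5, 2→6, 3→0, 4→4, 5→3, 6→2

Verify φ preserves adjacency — for each edge of G1, its image is an edge of G2:
  (0,1) → (φ(0),φ(1)) = (1,5) ∈ E(G2) ✓
  (0,3) → (φ(0),φ(3)) = (0,1) ∈ E(G2) ✓
  (0,4) → (φ(0),φ(4)) = (1,4) ∈ E(G2) ✓
  (0,5) → (φ(0),φ(5)) = (1,3) ∈ E(G2) ✓
  (1,4) → (φ(1),φ(4)) = (4,5) ∈ E(G2) ✓
  (2,3) → (φ(2),φ(3)) = (0,6) ∈ E(G2) ✓
  (2,5) → (φ(2),φ(5)) = (3,6) ∈ E(G2) ✓
  (2,6) → (φ(2),φ(6)) = (2,6) ∈ E(G2) ✓
  (3,5) → (φ(3),φ(5)) = (0,3) ∈ E(G2) ✓
  (4,6) → (φ(4),φ(6)) = (2,4) ∈ E(G2) ✓
  (5,6) → (φ(5),φ(6)) = (2,3) ∈ E(G2) ✓
All 11 edges of G1 map to edges of G2, and |E(G1)| = |E(G2)| = 11, so φ is a bijection on edges as well as vertices. Hence G1 ≅ G2.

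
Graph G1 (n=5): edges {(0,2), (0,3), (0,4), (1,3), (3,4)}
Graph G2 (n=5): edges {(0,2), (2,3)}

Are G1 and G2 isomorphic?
No, not isomorphic

The graphs are NOT isomorphic.

Connected components of G1: 1 component(s) with vertex sets [[0, 1, 2, 3, 4]], sizes [5].
Connected components of G2: 3 component(s) with vertex sets [[1], [4], [0, 2, 3]], sizes [1, 1, 3].
The number of connected components (and the multiset of component sizes) is an isomorphism invariant — an isomorphism maps each component of G1 bijectively onto a component of G2. Since G1 has 1 component(s) and G2 has 3, they cannot be isomorphic.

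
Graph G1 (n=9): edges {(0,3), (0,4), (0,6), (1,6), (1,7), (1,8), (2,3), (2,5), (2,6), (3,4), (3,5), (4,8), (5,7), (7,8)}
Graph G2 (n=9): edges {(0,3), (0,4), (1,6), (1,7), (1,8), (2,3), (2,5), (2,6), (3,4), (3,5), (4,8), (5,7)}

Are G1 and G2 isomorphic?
No, not isomorphic

The graphs are NOT isomorphic.

Counting edges: G1 has 14 edge(s); G2 has 12 edge(s).
Edge count is an isomorphism invariant (a bijection on vertices induces a bijection on edges), so differing edge counts rule out isomorphism.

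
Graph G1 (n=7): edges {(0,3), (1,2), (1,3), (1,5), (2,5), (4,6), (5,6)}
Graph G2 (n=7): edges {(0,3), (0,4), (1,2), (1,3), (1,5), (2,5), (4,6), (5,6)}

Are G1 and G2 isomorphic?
No, not isomorphic

The graphs are NOT isomorphic.

Counting edges: G1 has 7 edge(s); G2 has 8 edge(s).
Edge count is an isomorphism invariant (a bijection on vertices induces a bijection on edges), so differing edge counts rule out isomorphism.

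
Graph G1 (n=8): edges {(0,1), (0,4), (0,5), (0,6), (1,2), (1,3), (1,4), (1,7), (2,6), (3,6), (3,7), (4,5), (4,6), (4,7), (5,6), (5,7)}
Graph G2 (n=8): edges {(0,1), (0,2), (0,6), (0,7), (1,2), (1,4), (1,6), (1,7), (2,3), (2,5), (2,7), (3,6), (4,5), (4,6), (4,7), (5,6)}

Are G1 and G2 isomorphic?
Yes, isomorphic

The graphs are isomorphic.
One valid mapping φ: V(G1) → V(G2): 0→0, 1→6, 2→3, 3→5, 4→1, 5→7, 6→2, 7→4

Verify φ preserves adjacency — for each edge of G1, its image is an edge of G2:
  (0,1) → (φ(0),φ(1)) = (0,6) ∈ E(G2) ✓
  (0,4) → (φ(0),φ(4)) = (0,1) ∈ E(G2) ✓
  (0,5) → (φ(0),φ(5)) = (0,7) ∈ E(G2) ✓
  (0,6) → (φ(0),φ(6)) = (0,2) ∈ E(G2) ✓
  (1,2) → (φ(1),φ(2)) = (3,6) ∈ E(G2) ✓
  (1,3) → (φ(1),φ(3)) = (5,6) ∈ E(G2) ✓
  (1,4) → (φ(1),φ(4)) = (1,6) ∈ E(G2) ✓
  (1,7) → (φ(1),φ(7)) = (4,6) ∈ E(G2) ✓
  (2,6) → (φ(2),φ(6)) = (2,3) ∈ E(G2) ✓
  (3,6) → (φ(3),φ(6)) = (2,5) ∈ E(G2) ✓
  (3,7) → (φ(3),φ(7)) = (4,5) ∈ E(G2) ✓
  (4,5) → (φ(4),φ(5)) = (1,7) ∈ E(G2) ✓
  (4,6) → (φ(4),φ(6)) = (1,2) ∈ E(G2) ✓
  (4,7) → (φ(4),φ(7)) = (1,4) ∈ E(G2) ✓
  (5,6) → (φ(5),φ(6)) = (2,7) ∈ E(G2) ✓
  (5,7) → (φ(5),φ(7)) = (4,7) ∈ E(G2) ✓
All 16 edges of G1 map to edges of G2, and |E(G1)| = |E(G2)| = 16, so φ is a bijection on edges as well as vertices. Hence G1 ≅ G2.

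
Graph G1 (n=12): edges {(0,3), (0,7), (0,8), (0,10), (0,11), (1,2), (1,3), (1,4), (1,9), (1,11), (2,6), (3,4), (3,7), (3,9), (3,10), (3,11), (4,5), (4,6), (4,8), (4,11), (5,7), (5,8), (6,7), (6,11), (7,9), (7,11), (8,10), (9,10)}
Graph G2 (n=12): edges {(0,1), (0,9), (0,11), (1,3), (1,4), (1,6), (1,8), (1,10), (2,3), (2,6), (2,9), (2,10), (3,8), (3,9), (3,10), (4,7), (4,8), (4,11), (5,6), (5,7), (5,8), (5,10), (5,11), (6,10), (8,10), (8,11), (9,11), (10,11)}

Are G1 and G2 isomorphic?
Yes, isomorphic

The graphs are isomorphic.
One valid mapping φ: V(G1) → V(G2): 0→3, 1→5, 2→7, 3→10, 4→11, 5→0, 6→4, 7→1, 8→9, 9→6, 10→2, 11→8

Verify φ preserves adjacency — for each edge of G1, its image is an edge of G2:
  (0,3) → (φ(0),φ(3)) = (3,10) ∈ E(G2) ✓
  (0,7) → (φ(0),φ(7)) = (1,3) ∈ E(G2) ✓
  (0,8) → (φ(0),φ(8)) = (3,9) ∈ E(G2) ✓
  (0,10) → (φ(0),φ(10)) = (2,3) ∈ E(G2) ✓
  (0,11) → (φ(0),φ(11)) = (3,8) ∈ E(G2) ✓
  (1,2) → (φ(1),φ(2)) = (5,7) ∈ E(G2) ✓
  (1,3) → (φ(1),φ(3)) = (5,10) ∈ E(G2) ✓
  (1,4) → (φ(1),φ(4)) = (5,11) ∈ E(G2) ✓
  (1,9) → (φ(1),φ(9)) = (5,6) ∈ E(G2) ✓
  (1,11) → (φ(1),φ(11)) = (5,8) ∈ E(G2) ✓
  (2,6) → (φ(2),φ(6)) = (4,7) ∈ E(G2) ✓
  (3,4) → (φ(3),φ(4)) = (10,11) ∈ E(G2) ✓
  (3,7) → (φ(3),φ(7)) = (1,10) ∈ E(G2) ✓
  (3,9) → (φ(3),φ(9)) = (6,10) ∈ E(G2) ✓
  (3,10) → (φ(3),φ(10)) = (2,10) ∈ E(G2) ✓
  (3,11) → (φ(3),φ(11)) = (8,10) ∈ E(G2) ✓
  (4,5) → (φ(4),φ(5)) = (0,11) ∈ E(G2) ✓
  (4,6) → (φ(4),φ(6)) = (4,11) ∈ E(G2) ✓
  (4,8) → (φ(4),φ(8)) = (9,11) ∈ E(G2) ✓
  (4,11) → (φ(4),φ(11)) = (8,11) ∈ E(G2) ✓
  (5,7) → (φ(5),φ(7)) = (0,1) ∈ E(G2) ✓
  (5,8) → (φ(5),φ(8)) = (0,9) ∈ E(G2) ✓
  (6,7) → (φ(6),φ(7)) = (1,4) ∈ E(G2) ✓
  (6,11) → (φ(6),φ(11)) = (4,8) ∈ E(G2) ✓
  (7,9) → (φ(7),φ(9)) = (1,6) ∈ E(G2) ✓
  (7,11) → (φ(7),φ(11)) = (1,8) ∈ E(G2) ✓
  (8,10) → (φ(8),φ(10)) = (2,9) ∈ E(G2) ✓
  (9,10) → (φ(9),φ(10)) = (2,6) ∈ E(G2) ✓
All 28 edges of G1 map to edges of G2, and |E(G1)| = |E(G2)| = 28, so φ is a bijection on edges as well as vertices. Hence G1 ≅ G2.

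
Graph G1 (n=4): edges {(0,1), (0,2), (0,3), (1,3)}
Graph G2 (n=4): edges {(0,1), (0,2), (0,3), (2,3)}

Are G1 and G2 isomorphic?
Yes, isomorphic

The graphs are isomorphic.
One valid mapping φ: V(G1) → V(G2): 0→0, 1→3, 2→1, 3→2

Verify φ preserves adjacency — for each edge of G1, its image is an edge of G2:
  (0,1) → (φ(0),φ(1)) = (0,3) ∈ E(G2) ✓
  (0,2) → (φ(0),φ(2)) = (0,1) ∈ E(G2) ✓
  (0,3) → (φ(0),φ(3)) = (0,2) ∈ E(G2) ✓
  (1,3) → (φ(1),φ(3)) = (2,3) ∈ E(G2) ✓
All 4 edges of G1 map to edges of G2, and |E(G1)| = |E(G2)| = 4, so φ is a bijection on edges as well as vertices. Hence G1 ≅ G2.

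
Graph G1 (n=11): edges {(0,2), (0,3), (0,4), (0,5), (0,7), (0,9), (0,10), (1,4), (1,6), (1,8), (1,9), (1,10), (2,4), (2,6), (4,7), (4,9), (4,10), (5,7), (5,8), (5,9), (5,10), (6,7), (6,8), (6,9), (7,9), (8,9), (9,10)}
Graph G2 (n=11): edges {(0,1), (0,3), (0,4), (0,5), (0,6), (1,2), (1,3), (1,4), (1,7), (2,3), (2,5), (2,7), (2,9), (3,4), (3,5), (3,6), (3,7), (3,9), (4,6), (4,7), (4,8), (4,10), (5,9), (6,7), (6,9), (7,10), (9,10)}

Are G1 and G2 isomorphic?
Yes, isomorphic

The graphs are isomorphic.
One valid mapping φ: V(G1) → V(G2): 0→4, 1→2, 2→10, 3→8, 4→7, 5→0, 6→9, 7→6, 8→5, 9→3, 10→1

Verify φ preserves adjacency — for each edge of G1, its image is an edge of G2:
  (0,2) → (φ(0),φ(2)) = (4,10) ∈ E(G2) ✓
  (0,3) → (φ(0),φ(3)) = (4,8) ∈ E(G2) ✓
  (0,4) → (φ(0),φ(4)) = (4,7) ∈ E(G2) ✓
  (0,5) → (φ(0),φ(5)) = (0,4) ∈ E(G2) ✓
  (0,7) → (φ(0),φ(7)) = (4,6) ∈ E(G2) ✓
  (0,9) → (φ(0),φ(9)) = (3,4) ∈ E(G2) ✓
  (0,10) → (φ(0),φ(10)) = (1,4) ∈ E(G2) ✓
  (1,4) → (φ(1),φ(4)) = (2,7) ∈ E(G2) ✓
  (1,6) → (φ(1),φ(6)) = (2,9) ∈ E(G2) ✓
  (1,8) → (φ(1),φ(8)) = (2,5) ∈ E(G2) ✓
  (1,9) → (φ(1),φ(9)) = (2,3) ∈ E(G2) ✓
  (1,10) → (φ(1),φ(10)) = (1,2) ∈ E(G2) ✓
  (2,4) → (φ(2),φ(4)) = (7,10) ∈ E(G2) ✓
  (2,6) → (φ(2),φ(6)) = (9,10) ∈ E(G2) ✓
  (4,7) → (φ(4),φ(7)) = (6,7) ∈ E(G2) ✓
  (4,9) → (φ(4),φ(9)) = (3,7) ∈ E(G2) ✓
  (4,10) → (φ(4),φ(10)) = (1,7) ∈ E(G2) ✓
  (5,7) → (φ(5),φ(7)) = (0,6) ∈ E(G2) ✓
  (5,8) → (φ(5),φ(8)) = (0,5) ∈ E(G2) ✓
  (5,9) → (φ(5),φ(9)) = (0,3) ∈ E(G2) ✓
  (5,10) → (φ(5),φ(10)) = (0,1) ∈ E(G2) ✓
  (6,7) → (φ(6),φ(7)) = (6,9) ∈ E(G2) ✓
  (6,8) → (φ(6),φ(8)) = (5,9) ∈ E(G2) ✓
  (6,9) → (φ(6),φ(9)) = (3,9) ∈ E(G2) ✓
  (7,9) → (φ(7),φ(9)) = (3,6) ∈ E(G2) ✓
  (8,9) → (φ(8),φ(9)) = (3,5) ∈ E(G2) ✓
  (9,10) → (φ(9),φ(10)) = (1,3) ∈ E(G2) ✓
All 27 edges of G1 map to edges of G2, and |E(G1)| = |E(G2)| = 27, so φ is a bijection on edges as well as vertices. Hence G1 ≅ G2.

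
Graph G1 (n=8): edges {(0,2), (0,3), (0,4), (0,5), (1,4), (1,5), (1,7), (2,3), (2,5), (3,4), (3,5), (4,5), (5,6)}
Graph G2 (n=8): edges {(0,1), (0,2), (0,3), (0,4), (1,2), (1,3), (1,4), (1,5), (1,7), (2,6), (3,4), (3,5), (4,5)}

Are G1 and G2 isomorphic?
Yes, isomorphic

The graphs are isomorphic.
One valid mapping φ: V(G1) → V(G2): 0→4, 1→2, 2→5, 3→3, 4→0, 5→1, 6→7, 7→6

Verify φ preserves adjacency — for each edge of G1, its image is an edge of G2:
  (0,2) → (φ(0),φ(2)) = (4,5) ∈ E(G2) ✓
  (0,3) → (φ(0),φ(3)) = (3,4) ∈ E(G2) ✓
  (0,4) → (φ(0),φ(4)) = (0,4) ∈ E(G2) ✓
  (0,5) → (φ(0),φ(5)) = (1,4) ∈ E(G2) ✓
  (1,4) → (φ(1),φ(4)) = (0,2) ∈ E(G2) ✓
  (1,5) → (φ(1),φ(5)) = (1,2) ∈ E(G2) ✓
  (1,7) → (φ(1),φ(7)) = (2,6) ∈ E(G2) ✓
  (2,3) → (φ(2),φ(3)) = (3,5) ∈ E(G2) ✓
  (2,5) → (φ(2),φ(5)) = (1,5) ∈ E(G2) ✓
  (3,4) → (φ(3),φ(4)) = (0,3) ∈ E(G2) ✓
  (3,5) → (φ(3),φ(5)) = (1,3) ∈ E(G2) ✓
  (4,5) → (φ(4),φ(5)) = (0,1) ∈ E(G2) ✓
  (5,6) → (φ(5),φ(6)) = (1,7) ∈ E(G2) ✓
All 13 edges of G1 map to edges of G2, and |E(G1)| = |E(G2)| = 13, so φ is a bijection on edges as well as vertices. Hence G1 ≅ G2.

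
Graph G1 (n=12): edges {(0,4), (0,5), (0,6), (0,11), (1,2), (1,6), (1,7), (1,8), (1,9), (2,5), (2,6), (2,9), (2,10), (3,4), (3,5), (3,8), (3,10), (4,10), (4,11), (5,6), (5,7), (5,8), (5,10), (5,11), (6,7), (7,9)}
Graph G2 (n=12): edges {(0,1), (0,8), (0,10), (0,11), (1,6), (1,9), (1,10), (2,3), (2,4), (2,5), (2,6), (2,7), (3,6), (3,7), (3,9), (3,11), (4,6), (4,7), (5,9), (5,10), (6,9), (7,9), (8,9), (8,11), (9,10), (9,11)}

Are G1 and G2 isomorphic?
Yes, isomorphic

The graphs are isomorphic.
One valid mapping φ: V(G1) → V(G2): 0→11, 1→2, 2→6, 3→10, 4→0, 5→9, 6→3, 7→7, 8→5, 9→4, 10→1, 11→8

Verify φ preserves adjacency — for each edge of G1, its image is an edge of G2:
  (0,4) → (φ(0),φ(4)) = (0,11) ∈ E(G2) ✓
  (0,5) → (φ(0),φ(5)) = (9,11) ∈ E(G2) ✓
  (0,6) → (φ(0),φ(6)) = (3,11) ∈ E(G2) ✓
  (0,11) → (φ(0),φ(11)) = (8,11) ∈ E(G2) ✓
  (1,2) → (φ(1),φ(2)) = (2,6) ∈ E(G2) ✓
  (1,6) → (φ(1),φ(6)) = (2,3) ∈ E(G2) ✓
  (1,7) → (φ(1),φ(7)) = (2,7) ∈ E(G2) ✓
  (1,8) → (φ(1),φ(8)) = (2,5) ∈ E(G2) ✓
  (1,9) → (φ(1),φ(9)) = (2,4) ∈ E(G2) ✓
  (2,5) → (φ(2),φ(5)) = (6,9) ∈ E(G2) ✓
  (2,6) → (φ(2),φ(6)) = (3,6) ∈ E(G2) ✓
  (2,9) → (φ(2),φ(9)) = (4,6) ∈ E(G2) ✓
  (2,10) → (φ(2),φ(10)) = (1,6) ∈ E(G2) ✓
  (3,4) → (φ(3),φ(4)) = (0,10) ∈ E(G2) ✓
  (3,5) → (φ(3),φ(5)) = (9,10) ∈ E(G2) ✓
  (3,8) → (φ(3),φ(8)) = (5,10) ∈ E(G2) ✓
  (3,10) → (φ(3),φ(10)) = (1,10) ∈ E(G2) ✓
  (4,10) → (φ(4),φ(10)) = (0,1) ∈ E(G2) ✓
  (4,11) → (φ(4),φ(11)) = (0,8) ∈ E(G2) ✓
  (5,6) → (φ(5),φ(6)) = (3,9) ∈ E(G2) ✓
  (5,7) → (φ(5),φ(7)) = (7,9) ∈ E(G2) ✓
  (5,8) → (φ(5),φ(8)) = (5,9) ∈ E(G2) ✓
  (5,10) → (φ(5),φ(10)) = (1,9) ∈ E(G2) ✓
  (5,11) → (φ(5),φ(11)) = (8,9) ∈ E(G2) ✓
  (6,7) → (φ(6),φ(7)) = (3,7) ∈ E(G2) ✓
  (7,9) → (φ(7),φ(9)) = (4,7) ∈ E(G2) ✓
All 26 edges of G1 map to edges of G2, and |E(G1)| = |E(G2)| = 26, so φ is a bijection on edges as well as vertices. Hence G1 ≅ G2.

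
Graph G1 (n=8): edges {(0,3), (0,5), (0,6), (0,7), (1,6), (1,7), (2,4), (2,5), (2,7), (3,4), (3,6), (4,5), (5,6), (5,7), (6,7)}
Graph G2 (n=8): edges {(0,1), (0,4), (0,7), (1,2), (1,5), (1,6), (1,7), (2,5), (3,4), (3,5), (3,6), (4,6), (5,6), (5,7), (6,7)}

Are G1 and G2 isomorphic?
Yes, isomorphic

The graphs are isomorphic.
One valid mapping φ: V(G1) → V(G2): 0→7, 1→2, 2→3, 3→0, 4→4, 5→6, 6→1, 7→5

Verify φ preserves adjacency — for each edge of G1, its image is an edge of G2:
  (0,3) → (φ(0),φ(3)) = (0,7) ∈ E(G2) ✓
  (0,5) → (φ(0),φ(5)) = (6,7) ∈ E(G2) ✓
  (0,6) → (φ(0),φ(6)) = (1,7) ∈ E(G2) ✓
  (0,7) → (φ(0),φ(7)) = (5,7) ∈ E(G2) ✓
  (1,6) → (φ(1),φ(6)) = (1,2) ∈ E(G2) ✓
  (1,7) → (φ(1),φ(7)) = (2,5) ∈ E(G2) ✓
  (2,4) → (φ(2),φ(4)) = (3,4) ∈ E(G2) ✓
  (2,5) → (φ(2),φ(5)) = (3,6) ∈ E(G2) ✓
  (2,7) → (φ(2),φ(7)) = (3,5) ∈ E(G2) ✓
  (3,4) → (φ(3),φ(4)) = (0,4) ∈ E(G2) ✓
  (3,6) → (φ(3),φ(6)) = (0,1) ∈ E(G2) ✓
  (4,5) → (φ(4),φ(5)) = (4,6) ∈ E(G2) ✓
  (5,6) → (φ(5),φ(6)) = (1,6) ∈ E(G2) ✓
  (5,7) → (φ(5),φ(7)) = (5,6) ∈ E(G2) ✓
  (6,7) → (φ(6),φ(7)) = (1,5) ∈ E(G2) ✓
All 15 edges of G1 map to edges of G2, and |E(G1)| = |E(G2)| = 15, so φ is a bijection on edges as well as vertices. Hence G1 ≅ G2.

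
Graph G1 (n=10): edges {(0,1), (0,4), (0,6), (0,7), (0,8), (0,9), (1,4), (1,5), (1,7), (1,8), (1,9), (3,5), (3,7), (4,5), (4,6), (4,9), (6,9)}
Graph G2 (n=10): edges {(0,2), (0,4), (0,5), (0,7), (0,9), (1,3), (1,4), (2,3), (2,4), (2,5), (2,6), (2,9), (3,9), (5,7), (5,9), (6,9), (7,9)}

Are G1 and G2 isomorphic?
Yes, isomorphic

The graphs are isomorphic.
One valid mapping φ: V(G1) → V(G2): 0→9, 1→2, 2→8, 3→1, 4→0, 5→4, 6→7, 7→3, 8→6, 9→5

Verify φ preserves adjacency — for each edge of G1, its image is an edge of G2:
  (0,1) → (φ(0),φ(1)) = (2,9) ∈ E(G2) ✓
  (0,4) → (φ(0),φ(4)) = (0,9) ∈ E(G2) ✓
  (0,6) → (φ(0),φ(6)) = (7,9) ∈ E(G2) ✓
  (0,7) → (φ(0),φ(7)) = (3,9) ∈ E(G2) ✓
  (0,8) → (φ(0),φ(8)) = (6,9) ∈ E(G2) ✓
  (0,9) → (φ(0),φ(9)) = (5,9) ∈ E(G2) ✓
  (1,4) → (φ(1),φ(4)) = (0,2) ∈ E(G2) ✓
  (1,5) → (φ(1),φ(5)) = (2,4) ∈ E(G2) ✓
  (1,7) → (φ(1),φ(7)) = (2,3) ∈ E(G2) ✓
  (1,8) → (φ(1),φ(8)) = (2,6) ∈ E(G2) ✓
  (1,9) → (φ(1),φ(9)) = (2,5) ∈ E(G2) ✓
  (3,5) → (φ(3),φ(5)) = (1,4) ∈ E(G2) ✓
  (3,7) → (φ(3),φ(7)) = (1,3) ∈ E(G2) ✓
  (4,5) → (φ(4),φ(5)) = (0,4) ∈ E(G2) ✓
  (4,6) → (φ(4),φ(6)) = (0,7) ∈ E(G2) ✓
  (4,9) → (φ(4),φ(9)) = (0,5) ∈ E(G2) ✓
  (6,9) → (φ(6),φ(9)) = (5,7) ∈ E(G2) ✓
All 17 edges of G1 map to edges of G2, and |E(G1)| = |E(G2)| = 17, so φ is a bijection on edges as well as vertices. Hence G1 ≅ G2.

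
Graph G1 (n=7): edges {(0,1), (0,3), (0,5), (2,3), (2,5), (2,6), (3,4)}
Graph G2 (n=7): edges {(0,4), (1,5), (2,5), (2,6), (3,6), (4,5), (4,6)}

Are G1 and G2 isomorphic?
Yes, isomorphic

The graphs are isomorphic.
One valid mapping φ: V(G1) → V(G2): 0→6, 1→3, 2→5, 3→4, 4→0, 5→2, 6→1

Verify φ preserves adjacency — for each edge of G1, its image is an edge of G2:
  (0,1) → (φ(0),φ(1)) = (3,6) ∈ E(G2) ✓
  (0,3) → (φ(0),φ(3)) = (4,6) ∈ E(G2) ✓
  (0,5) → (φ(0),φ(5)) = (2,6) ∈ E(G2) ✓
  (2,3) → (φ(2),φ(3)) = (4,5) ∈ E(G2) ✓
  (2,5) → (φ(2),φ(5)) = (2,5) ∈ E(G2) ✓
  (2,6) → (φ(2),φ(6)) = (1,5) ∈ E(G2) ✓
  (3,4) → (φ(3),φ(4)) = (0,4) ∈ E(G2) ✓
All 7 edges of G1 map to edges of G2, and |E(G1)| = |E(G2)| = 7, so φ is a bijection on edges as well as vertices. Hence G1 ≅ G2.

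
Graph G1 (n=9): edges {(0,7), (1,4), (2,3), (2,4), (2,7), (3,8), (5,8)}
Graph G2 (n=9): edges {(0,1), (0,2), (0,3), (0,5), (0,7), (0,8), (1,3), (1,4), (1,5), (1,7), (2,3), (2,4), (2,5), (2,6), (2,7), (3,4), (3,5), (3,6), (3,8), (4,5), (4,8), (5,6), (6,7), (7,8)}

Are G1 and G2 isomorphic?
No, not isomorphic

The graphs are NOT isomorphic.

Counting triangles (3-cliques): G1 has 0, G2 has 21.
Triangle count is an isomorphism invariant, so differing triangle counts rule out isomorphism.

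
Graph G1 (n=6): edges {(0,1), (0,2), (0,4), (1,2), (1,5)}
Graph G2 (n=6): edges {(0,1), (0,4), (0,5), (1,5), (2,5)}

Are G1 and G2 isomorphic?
Yes, isomorphic

The graphs are isomorphic.
One valid mapping φ: V(G1) → V(G2): 0→0, 1→5, 2→1, 3→3, 4→4, 5→2

Verify φ preserves adjacency — for each edge of G1, its image is an edge of G2:
  (0,1) → (φ(0),φ(1)) = (0,5) ∈ E(G2) ✓
  (0,2) → (φ(0),φ(2)) = (0,1) ∈ E(G2) ✓
  (0,4) → (φ(0),φ(4)) = (0,4) ∈ E(G2) ✓
  (1,2) → (φ(1),φ(2)) = (1,5) ∈ E(G2) ✓
  (1,5) → (φ(1),φ(5)) = (2,5) ∈ E(G2) ✓
All 5 edges of G1 map to edges of G2, and |E(G1)| = |E(G2)| = 5, so φ is a bijection on edges as well as vertices. Hence G1 ≅ G2.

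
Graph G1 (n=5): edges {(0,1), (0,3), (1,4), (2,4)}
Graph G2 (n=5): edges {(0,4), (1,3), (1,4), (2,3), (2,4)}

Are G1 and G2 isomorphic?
No, not isomorphic

The graphs are NOT isomorphic.

Degrees in G1: deg(0)=2, deg(1)=2, deg(2)=1, deg(3)=1, deg(4)=2.
Sorted degree sequence of G1: [2, 2, 2, 1, 1].
Degrees in G2: deg(0)=1, deg(1)=2, deg(2)=2, deg(3)=2, deg(4)=3.
Sorted degree sequence of G2: [3, 2, 2, 2, 1].
The (sorted) degree sequence is an isomorphism invariant, so since G1 and G2 have different degree sequences they cannot be isomorphic.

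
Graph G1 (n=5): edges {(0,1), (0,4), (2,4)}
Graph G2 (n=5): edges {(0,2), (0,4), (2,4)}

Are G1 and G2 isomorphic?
No, not isomorphic

The graphs are NOT isomorphic.

Connected components of G1: 2 component(s) with vertex sets [[3], [0, 1, 2, 4]], sizes [1, 4].
Connected components of G2: 3 component(s) with vertex sets [[1], [3], [0, 2, 4]], sizes [1, 1, 3].
The number of connected components (and the multiset of component sizes) is an isomorphism invariant — an isomorphism maps each component of G1 bijectively onto a component of G2. Since G1 has 2 component(s) and G2 has 3, they cannot be isomorphic.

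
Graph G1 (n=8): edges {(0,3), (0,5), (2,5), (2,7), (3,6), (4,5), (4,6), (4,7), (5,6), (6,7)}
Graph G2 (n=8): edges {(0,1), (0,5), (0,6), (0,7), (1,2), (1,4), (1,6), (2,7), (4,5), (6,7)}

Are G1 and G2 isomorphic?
Yes, isomorphic

The graphs are isomorphic.
One valid mapping φ: V(G1) → V(G2): 0→4, 1→3, 2→2, 3→5, 4→6, 5→1, 6→0, 7→7

Verify φ preserves adjacency — for each edge of G1, its image is an edge of G2:
  (0,3) → (φ(0),φ(3)) = (4,5) ∈ E(G2) ✓
  (0,5) → (φ(0),φ(5)) = (1,4) ∈ E(G2) ✓
  (2,5) → (φ(2),φ(5)) = (1,2) ∈ E(G2) ✓
  (2,7) → (φ(2),φ(7)) = (2,7) ∈ E(G2) ✓
  (3,6) → (φ(3),φ(6)) = (0,5) ∈ E(G2) ✓
  (4,5) → (φ(4),φ(5)) = (1,6) ∈ E(G2) ✓
  (4,6) → (φ(4),φ(6)) = (0,6) ∈ E(G2) ✓
  (4,7) → (φ(4),φ(7)) = (6,7) ∈ E(G2) ✓
  (5,6) → (φ(5),φ(6)) = (0,1) ∈ E(G2) ✓
  (6,7) → (φ(6),φ(7)) = (0,7) ∈ E(G2) ✓
All 10 edges of G1 map to edges of G2, and |E(G1)| = |E(G2)| = 10, so φ is a bijection on edges as well as vertices. Hence G1 ≅ G2.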